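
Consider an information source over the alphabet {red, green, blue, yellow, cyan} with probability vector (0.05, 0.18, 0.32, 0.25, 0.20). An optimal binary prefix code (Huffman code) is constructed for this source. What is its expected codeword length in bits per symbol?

Repeatedly combine the two least-probable nodes; the expected code length is the sum of the merged weights.
merge 1/20 + 9/50 → 23/100
merge 1/5 + 23/100 → 43/100
merge 1/4 + 8/25 → 57/100
merge 43/100 + 57/100 → 1
L = 23/100 + 43/100 + 57/100 + 1 = 223/100 = 2.23 bits/symbol.

2.23 bits/symbol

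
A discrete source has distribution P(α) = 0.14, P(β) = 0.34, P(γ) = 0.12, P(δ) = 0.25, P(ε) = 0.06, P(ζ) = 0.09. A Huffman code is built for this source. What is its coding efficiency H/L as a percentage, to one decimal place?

Entropy H = −Σ p log₂ p ≈ 2.3495 bits.
Huffman merges: 3/50+9/100→3/20; 3/25+7/50→13/50; 3/20+1/4→2/5; 13/50+17/50→3/5; 2/5+3/5→1. L = 241/100 ≈ 2.4100.
Efficiency = H/L = 2.3495/2.4100 = 97.5%.

97.5%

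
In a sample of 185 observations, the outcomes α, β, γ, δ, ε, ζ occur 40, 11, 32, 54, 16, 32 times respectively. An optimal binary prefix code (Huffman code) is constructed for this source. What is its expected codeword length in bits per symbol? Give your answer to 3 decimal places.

Probabilities are the counts divided by 185.
Repeatedly combine the two least-probable nodes; the expected code length is the sum of the merged weights.
merge 11/185 + 16/185 → 27/185
merge 27/185 + 32/185 → 59/185
merge 32/185 + 8/37 → 72/185
merge 54/185 + 59/185 → 113/185
merge 72/185 + 113/185 → 1
L = 27/185 + 59/185 + 72/185 + 113/185 + 1 = 456/185 ≈ 2.465 bits/symbol.

2.465 bits/symbol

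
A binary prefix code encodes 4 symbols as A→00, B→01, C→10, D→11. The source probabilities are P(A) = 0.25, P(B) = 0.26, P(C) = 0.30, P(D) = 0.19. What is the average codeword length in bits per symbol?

L̄ = Σ pᵢ·ℓᵢ = 0.25·2 + 0.26·2 + 0.30·2 + 0.19·2 = 2 bits/symbol.

2 bits/symbol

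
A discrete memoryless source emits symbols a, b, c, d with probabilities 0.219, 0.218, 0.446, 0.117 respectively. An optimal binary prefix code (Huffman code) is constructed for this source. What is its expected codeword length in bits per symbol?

1.889 bits/symbol

Repeatedly combine the two least-probable nodes; the expected code length is the sum of the merged weights.
merge 117/1000 + 109/500 → 67/200
merge 219/1000 + 67/200 → 277/500
merge 223/500 + 277/500 → 1
L = 67/200 + 277/500 + 1 = 1889/1000 = 1.889 bits/symbol.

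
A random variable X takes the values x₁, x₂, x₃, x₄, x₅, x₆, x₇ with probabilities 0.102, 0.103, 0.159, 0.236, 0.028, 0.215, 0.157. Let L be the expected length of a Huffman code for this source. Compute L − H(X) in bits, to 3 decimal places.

0.051 bits

Entropy H = −Σ p log₂ p ≈ 2.6277 bits.
Huffman merges: 7/250+51/500→13/100; 103/1000+13/100→233/1000; 157/1000+159/1000→79/250; 43/200+233/1000→56/125; 59/250+79/250→69/125; 56/125+69/125→1. L = 2679/1000 ≈ 2.6790.
L − H = 2.6790 − 2.6277 = 0.051 bits.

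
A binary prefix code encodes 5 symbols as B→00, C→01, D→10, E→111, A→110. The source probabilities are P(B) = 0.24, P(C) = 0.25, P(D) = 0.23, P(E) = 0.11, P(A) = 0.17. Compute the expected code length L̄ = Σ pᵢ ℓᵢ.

L̄ = Σ pᵢ·ℓᵢ = 0.24·2 + 0.25·2 + 0.23·2 + 0.11·3 + 0.17·3 = 2.28 bits/symbol.

2.28 bits/symbol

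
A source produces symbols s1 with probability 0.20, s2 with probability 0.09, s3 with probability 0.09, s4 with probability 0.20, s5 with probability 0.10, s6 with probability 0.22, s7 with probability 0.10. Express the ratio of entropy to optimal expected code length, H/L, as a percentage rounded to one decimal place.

97.8%

Entropy H = −Σ p log₂ p ≈ 2.6990 bits.
Huffman merges: 9/100+9/100→9/50; 1/10+1/10→1/5; 9/50+1/5→19/50; 1/5+1/5→2/5; 11/50+19/50→3/5; 2/5+3/5→1. L = 69/25 ≈ 2.7600.
Efficiency = H/L = 2.6990/2.7600 = 97.8%.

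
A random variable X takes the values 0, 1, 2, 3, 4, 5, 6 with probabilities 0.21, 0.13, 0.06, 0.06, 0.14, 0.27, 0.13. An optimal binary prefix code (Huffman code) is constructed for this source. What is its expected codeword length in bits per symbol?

2.64 bits/symbol

Repeatedly combine the two least-probable nodes; the expected code length is the sum of the merged weights.
merge 3/50 + 3/50 → 3/25
merge 3/25 + 13/100 → 1/4
merge 13/100 + 7/50 → 27/100
merge 21/100 + 1/4 → 23/50
merge 27/100 + 27/100 → 27/50
merge 23/50 + 27/50 → 1
L = 3/25 + 1/4 + 27/100 + 23/50 + 27/50 + 1 = 66/25 = 2.64 bits/symbol.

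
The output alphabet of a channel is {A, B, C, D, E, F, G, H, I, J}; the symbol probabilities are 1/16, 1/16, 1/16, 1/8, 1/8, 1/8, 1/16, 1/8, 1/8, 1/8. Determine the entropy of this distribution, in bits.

3.25 bits

Each probability is a power of 1/2, so log₂(1/p) is an integer.
H = Σ p·log₂(1/p) = 1/16·4 + 1/16·4 + 1/16·4 + 1/8·3 + 1/8·3 + 1/8·3 + 1/16·4 + 1/8·3 + 1/8·3 + 1/8·3 = 3.25 bits.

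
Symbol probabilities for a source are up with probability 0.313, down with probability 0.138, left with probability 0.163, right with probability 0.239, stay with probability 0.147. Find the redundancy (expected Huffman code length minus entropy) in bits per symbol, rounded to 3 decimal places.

0.039 bits

Entropy H = −Σ p log₂ p ≈ 2.2455 bits.
Huffman merges: 69/500+147/1000→57/200; 163/1000+239/1000→201/500; 57/200+313/1000→299/500; 201/500+299/500→1. L = 457/200 ≈ 2.2850.
L − H = 2.2850 − 2.2455 = 0.039 bits.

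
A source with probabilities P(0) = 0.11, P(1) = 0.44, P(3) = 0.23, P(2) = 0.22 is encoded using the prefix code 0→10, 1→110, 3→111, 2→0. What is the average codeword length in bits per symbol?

L̄ = Σ pᵢ·ℓᵢ = 0.11·2 + 0.44·3 + 0.23·3 + 0.22·1 = 2.45 bits/symbol.

2.45 bits/symbol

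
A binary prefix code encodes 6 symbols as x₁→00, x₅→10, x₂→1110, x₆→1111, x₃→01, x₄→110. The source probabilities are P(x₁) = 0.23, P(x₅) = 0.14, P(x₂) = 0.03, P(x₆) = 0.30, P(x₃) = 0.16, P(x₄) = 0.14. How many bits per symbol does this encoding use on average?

L̄ = Σ pᵢ·ℓᵢ = 0.23·2 + 0.14·2 + 0.03·4 + 0.30·4 + 0.16·2 + 0.14·3 = 2.8 bits/symbol.

2.8 bits/symbol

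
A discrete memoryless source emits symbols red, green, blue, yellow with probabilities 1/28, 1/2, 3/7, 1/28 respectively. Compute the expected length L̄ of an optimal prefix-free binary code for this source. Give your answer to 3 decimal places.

Repeatedly combine the two least-probable nodes; the expected code length is the sum of the merged weights.
merge 1/28 + 1/28 → 1/14
merge 1/14 + 3/7 → 1/2
merge 1/2 + 1/2 → 1
L = 1/14 + 1/2 + 1 = 11/7 ≈ 1.571 bits/symbol.

1.571 bits/symbol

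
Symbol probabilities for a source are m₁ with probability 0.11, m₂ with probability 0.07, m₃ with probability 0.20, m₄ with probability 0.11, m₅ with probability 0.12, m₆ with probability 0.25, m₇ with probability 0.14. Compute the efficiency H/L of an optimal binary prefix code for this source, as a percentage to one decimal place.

98.8%

Entropy H = −Σ p log₂ p ≈ 2.6977 bits.
Huffman merges: 7/100+11/100→9/50; 11/100+3/25→23/100; 7/50+9/50→8/25; 1/5+23/100→43/100; 1/4+8/25→57/100; 43/100+57/100→1. L = 273/100 ≈ 2.7300.
Efficiency = H/L = 2.6977/2.7300 = 98.8%.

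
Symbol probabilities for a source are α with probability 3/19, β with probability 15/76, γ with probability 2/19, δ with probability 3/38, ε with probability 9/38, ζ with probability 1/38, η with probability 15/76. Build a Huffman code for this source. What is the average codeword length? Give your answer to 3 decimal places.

2.671 bits/symbol

Repeatedly combine the two least-probable nodes; the expected code length is the sum of the merged weights.
merge 1/38 + 3/38 → 2/19
merge 2/19 + 2/19 → 4/19
merge 3/19 + 15/76 → 27/76
merge 15/76 + 4/19 → 31/76
merge 9/38 + 27/76 → 45/76
merge 31/76 + 45/76 → 1
L = 2/19 + 4/19 + 27/76 + 31/76 + 45/76 + 1 = 203/76 ≈ 2.671 bits/symbol.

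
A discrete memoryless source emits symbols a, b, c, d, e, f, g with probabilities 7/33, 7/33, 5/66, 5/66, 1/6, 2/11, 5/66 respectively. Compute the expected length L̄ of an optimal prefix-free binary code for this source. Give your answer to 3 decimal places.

2.727 bits/symbol

Repeatedly combine the two least-probable nodes; the expected code length is the sum of the merged weights.
merge 5/66 + 5/66 → 5/33
merge 5/66 + 5/33 → 5/22
merge 1/6 + 2/11 → 23/66
merge 7/33 + 7/33 → 14/33
merge 5/22 + 23/66 → 19/33
merge 14/33 + 19/33 → 1
L = 5/33 + 5/22 + 23/66 + 14/33 + 19/33 + 1 = 30/11 ≈ 2.727 bits/symbol.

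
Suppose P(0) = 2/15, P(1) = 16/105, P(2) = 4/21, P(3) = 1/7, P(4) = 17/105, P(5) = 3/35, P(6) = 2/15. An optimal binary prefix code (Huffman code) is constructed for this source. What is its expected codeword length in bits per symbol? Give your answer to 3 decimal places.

2.810 bits/symbol

Repeatedly combine the two least-probable nodes; the expected code length is the sum of the merged weights.
merge 3/35 + 2/15 → 23/105
merge 2/15 + 1/7 → 29/105
merge 16/105 + 17/105 → 11/35
merge 4/21 + 23/105 → 43/105
merge 29/105 + 11/35 → 62/105
merge 43/105 + 62/105 → 1
L = 23/105 + 29/105 + 11/35 + 43/105 + 62/105 + 1 = 59/21 ≈ 2.810 bits/symbol.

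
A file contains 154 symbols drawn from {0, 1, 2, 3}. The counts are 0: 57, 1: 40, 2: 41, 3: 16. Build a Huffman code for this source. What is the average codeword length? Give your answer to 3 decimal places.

1.994 bits/symbol

Probabilities are the counts divided by 154.
Repeatedly combine the two least-probable nodes; the expected code length is the sum of the merged weights.
merge 8/77 + 20/77 → 4/11
merge 41/154 + 4/11 → 97/154
merge 57/154 + 97/154 → 1
L = 4/11 + 97/154 + 1 = 307/154 ≈ 1.994 bits/symbol.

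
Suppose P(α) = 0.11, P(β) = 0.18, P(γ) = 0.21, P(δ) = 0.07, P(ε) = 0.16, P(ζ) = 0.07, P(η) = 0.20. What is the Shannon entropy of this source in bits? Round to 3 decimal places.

H = −Σ pᵢ log₂ pᵢ.
−0.11·log₂(0.11) = 0.3503
−0.18·log₂(0.18) = 0.4453
−0.21·log₂(0.21) = 0.4728
−0.07·log₂(0.07) = 0.2686
−0.16·log₂(0.16) = 0.4230
−0.07·log₂(0.07) = 0.2686
−0.20·log₂(0.20) = 0.4644
Sum ≈ 2.6929 → 2.693 bits.

2.693 bits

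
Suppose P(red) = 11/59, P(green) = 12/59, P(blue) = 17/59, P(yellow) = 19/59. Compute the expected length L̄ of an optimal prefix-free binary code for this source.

Repeatedly combine the two least-probable nodes; the expected code length is the sum of the merged weights.
merge 11/59 + 12/59 → 23/59
merge 17/59 + 19/59 → 36/59
merge 23/59 + 36/59 → 1
L = 23/59 + 36/59 + 1 = 2 bits/symbol.

2 bits/symbol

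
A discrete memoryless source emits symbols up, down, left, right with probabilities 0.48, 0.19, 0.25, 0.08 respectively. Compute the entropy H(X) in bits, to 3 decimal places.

1.755 bits

H = −Σ pᵢ log₂ pᵢ.
−0.48·log₂(0.48) = 0.5083
−0.19·log₂(0.19) = 0.4552
−0.25·log₂(0.25) = 0.5000
−0.08·log₂(0.08) = 0.2915
Sum ≈ 1.7550 → 1.755 bits.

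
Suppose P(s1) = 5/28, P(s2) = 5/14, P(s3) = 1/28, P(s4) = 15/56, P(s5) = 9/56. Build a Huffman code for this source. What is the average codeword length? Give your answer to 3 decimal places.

2.196 bits/symbol

Repeatedly combine the two least-probable nodes; the expected code length is the sum of the merged weights.
merge 1/28 + 9/56 → 11/56
merge 5/28 + 11/56 → 3/8
merge 15/56 + 5/14 → 5/8
merge 3/8 + 5/8 → 1
L = 11/56 + 3/8 + 5/8 + 1 = 123/56 ≈ 2.196 bits/symbol.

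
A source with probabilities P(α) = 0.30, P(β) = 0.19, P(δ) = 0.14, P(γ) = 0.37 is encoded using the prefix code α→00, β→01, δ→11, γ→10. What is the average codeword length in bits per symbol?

L̄ = Σ pᵢ·ℓᵢ = 0.30·2 + 0.19·2 + 0.14·2 + 0.37·2 = 2 bits/symbol.

2 bits/symbol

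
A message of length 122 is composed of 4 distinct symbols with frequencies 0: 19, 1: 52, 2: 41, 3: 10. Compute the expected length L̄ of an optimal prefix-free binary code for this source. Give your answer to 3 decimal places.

Probabilities are the counts divided by 122.
Repeatedly combine the two least-probable nodes; the expected code length is the sum of the merged weights.
merge 5/61 + 19/122 → 29/122
merge 29/122 + 41/122 → 35/61
merge 26/61 + 35/61 → 1
L = 29/122 + 35/61 + 1 = 221/122 ≈ 1.811 bits/symbol.

1.811 bits/symbol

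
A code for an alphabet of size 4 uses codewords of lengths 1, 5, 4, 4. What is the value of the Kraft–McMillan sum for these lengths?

With common denominator 2^5 = 32: Σ 2^(−ℓᵢ) = 16/32 + 1/32 + 2/32 + 2/32 = 21/32 = 0.65625.

0.65625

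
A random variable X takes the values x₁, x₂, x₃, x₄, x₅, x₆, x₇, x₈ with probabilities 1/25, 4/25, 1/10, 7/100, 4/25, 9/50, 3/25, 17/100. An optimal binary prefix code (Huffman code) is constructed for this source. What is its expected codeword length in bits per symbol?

Repeatedly combine the two least-probable nodes; the expected code length is the sum of the merged weights.
merge 1/25 + 7/100 → 11/100
merge 1/10 + 11/100 → 21/100
merge 3/25 + 4/25 → 7/25
merge 4/25 + 17/100 → 33/100
merge 9/50 + 21/100 → 39/100
merge 7/25 + 33/100 → 61/100
merge 39/100 + 61/100 → 1
L = 11/100 + 21/100 + 7/25 + 33/100 + 39/100 + 61/100 + 1 = 293/100 = 2.93 bits/symbol.

2.93 bits/symbol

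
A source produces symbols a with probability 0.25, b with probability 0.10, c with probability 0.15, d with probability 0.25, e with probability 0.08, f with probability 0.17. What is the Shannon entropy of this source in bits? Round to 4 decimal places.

2.4688 bits

H = −Σ pᵢ log₂ pᵢ.
−0.25·log₂(0.25) = 0.5000
−0.10·log₂(0.10) = 0.3322
−0.15·log₂(0.15) = 0.4105
−0.25·log₂(0.25) = 0.5000
−0.08·log₂(0.08) = 0.2915
−0.17·log₂(0.17) = 0.4346
Sum ≈ 2.4688 → 2.4688 bits.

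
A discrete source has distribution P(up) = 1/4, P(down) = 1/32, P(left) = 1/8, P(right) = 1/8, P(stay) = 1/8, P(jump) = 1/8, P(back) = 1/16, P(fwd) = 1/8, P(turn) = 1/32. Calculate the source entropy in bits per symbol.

2.9375 bits

Each probability is a power of 1/2, so log₂(1/p) is an integer.
H = Σ p·log₂(1/p) = 1/4·2 + 1/32·5 + 1/8·3 + 1/8·3 + 1/8·3 + 1/8·3 + 1/16·4 + 1/8·3 + 1/32·5 = 2.9375 bits.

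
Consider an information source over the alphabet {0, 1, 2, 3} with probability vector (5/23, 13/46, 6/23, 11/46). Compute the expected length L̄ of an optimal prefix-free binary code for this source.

2 bits/symbol

Repeatedly combine the two least-probable nodes; the expected code length is the sum of the merged weights.
merge 5/23 + 11/46 → 21/46
merge 6/23 + 13/46 → 25/46
merge 21/46 + 25/46 → 1
L = 21/46 + 25/46 + 1 = 2 bits/symbol.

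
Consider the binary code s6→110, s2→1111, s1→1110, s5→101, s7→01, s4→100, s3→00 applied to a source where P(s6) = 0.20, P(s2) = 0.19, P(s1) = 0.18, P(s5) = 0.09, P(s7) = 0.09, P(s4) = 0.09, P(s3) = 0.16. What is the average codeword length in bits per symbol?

3.12 bits/symbol

L̄ = Σ pᵢ·ℓᵢ = 0.20·3 + 0.19·4 + 0.18·4 + 0.09·3 + 0.09·2 + 0.09·3 + 0.16·2 = 3.12 bits/symbol.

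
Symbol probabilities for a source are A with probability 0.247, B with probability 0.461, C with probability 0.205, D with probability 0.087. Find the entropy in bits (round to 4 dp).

1.7885 bits

H = −Σ pᵢ log₂ pᵢ.
−0.247·log₂(0.247) = 0.4983
−0.461·log₂(0.461) = 0.5150
−0.205·log₂(0.205) = 0.4687
−0.087·log₂(0.087) = 0.3065
Sum ≈ 1.7885 → 1.7885 bits.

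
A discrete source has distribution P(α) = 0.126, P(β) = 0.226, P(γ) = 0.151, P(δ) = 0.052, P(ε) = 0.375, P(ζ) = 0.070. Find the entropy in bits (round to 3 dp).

H = −Σ pᵢ log₂ pᵢ.
−0.126·log₂(0.126) = 0.3766
−0.226·log₂(0.226) = 0.4849
−0.151·log₂(0.151) = 0.4118
−0.052·log₂(0.052) = 0.2218
−0.375·log₂(0.375) = 0.5306
−0.070·log₂(0.070) = 0.2686
Sum ≈ 2.2943 → 2.294 bits.

2.294 bits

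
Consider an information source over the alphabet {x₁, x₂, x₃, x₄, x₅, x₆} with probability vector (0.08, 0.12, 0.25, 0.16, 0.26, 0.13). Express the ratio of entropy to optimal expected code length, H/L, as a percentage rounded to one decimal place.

99.2%

Entropy H = −Σ p log₂ p ≈ 2.4695 bits.
Huffman merges: 2/25+3/25→1/5; 13/100+4/25→29/100; 1/5+1/4→9/20; 13/50+29/100→11/20; 9/20+11/20→1. L = 249/100 ≈ 2.4900.
Efficiency = H/L = 2.4695/2.4900 = 99.2%.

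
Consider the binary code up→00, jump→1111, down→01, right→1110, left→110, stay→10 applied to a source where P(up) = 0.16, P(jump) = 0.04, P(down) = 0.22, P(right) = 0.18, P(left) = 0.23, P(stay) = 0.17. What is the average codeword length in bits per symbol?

2.67 bits/symbol

L̄ = Σ pᵢ·ℓᵢ = 0.16·2 + 0.04·4 + 0.22·2 + 0.18·4 + 0.23·3 + 0.17·2 = 2.67 bits/symbol.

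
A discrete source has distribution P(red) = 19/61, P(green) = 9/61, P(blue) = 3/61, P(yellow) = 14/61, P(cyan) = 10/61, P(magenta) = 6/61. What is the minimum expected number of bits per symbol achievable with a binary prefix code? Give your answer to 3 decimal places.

2.443 bits/symbol

Repeatedly combine the two least-probable nodes; the expected code length is the sum of the merged weights.
merge 3/61 + 6/61 → 9/61
merge 9/61 + 9/61 → 18/61
merge 10/61 + 14/61 → 24/61
merge 18/61 + 19/61 → 37/61
merge 24/61 + 37/61 → 1
L = 9/61 + 18/61 + 24/61 + 37/61 + 1 = 149/61 ≈ 2.443 bits/symbol.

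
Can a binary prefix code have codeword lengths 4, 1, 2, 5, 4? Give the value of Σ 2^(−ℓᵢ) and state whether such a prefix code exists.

0.90625; yes

With common denominator 2^5 = 32: Σ 2^(−ℓᵢ) = 2/32 + 16/32 + 8/32 + 1/32 + 2/32 = 29/32 = 0.90625.
Kraft's inequality requires Σ ≤ 1; here Σ = 0.90625 ≤ 1, so such a prefix code exists.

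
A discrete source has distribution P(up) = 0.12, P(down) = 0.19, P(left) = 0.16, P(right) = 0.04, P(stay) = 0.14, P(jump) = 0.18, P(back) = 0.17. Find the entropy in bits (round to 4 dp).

H = −Σ pᵢ log₂ pᵢ.
−0.12·log₂(0.12) = 0.3671
−0.19·log₂(0.19) = 0.4552
−0.16·log₂(0.16) = 0.4230
−0.04·log₂(0.04) = 0.1858
−0.14·log₂(0.14) = 0.3971
−0.18·log₂(0.18) = 0.4453
−0.17·log₂(0.17) = 0.4346
Sum ≈ 2.7081 → 2.7081 bits.

2.7081 bits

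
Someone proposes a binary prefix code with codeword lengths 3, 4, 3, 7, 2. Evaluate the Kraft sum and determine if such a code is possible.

With common denominator 2^7 = 128: Σ 2^(−ℓᵢ) = 16/128 + 8/128 + 16/128 + 1/128 + 32/128 = 73/128 = 0.5703125.
Kraft's inequality requires Σ ≤ 1; here Σ = 0.5703125 ≤ 1, so such a prefix code exists.

0.5703125; yes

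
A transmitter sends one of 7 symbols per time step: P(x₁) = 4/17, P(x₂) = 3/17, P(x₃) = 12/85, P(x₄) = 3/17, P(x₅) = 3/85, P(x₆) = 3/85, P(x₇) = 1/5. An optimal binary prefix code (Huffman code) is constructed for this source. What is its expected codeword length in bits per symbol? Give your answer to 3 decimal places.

2.635 bits/symbol

Repeatedly combine the two least-probable nodes; the expected code length is the sum of the merged weights.
merge 3/85 + 3/85 → 6/85
merge 6/85 + 12/85 → 18/85
merge 3/17 + 3/17 → 6/17
merge 1/5 + 18/85 → 7/17
merge 4/17 + 6/17 → 10/17
merge 7/17 + 10/17 → 1
L = 6/85 + 18/85 + 6/17 + 7/17 + 10/17 + 1 = 224/85 ≈ 2.635 bits/symbol.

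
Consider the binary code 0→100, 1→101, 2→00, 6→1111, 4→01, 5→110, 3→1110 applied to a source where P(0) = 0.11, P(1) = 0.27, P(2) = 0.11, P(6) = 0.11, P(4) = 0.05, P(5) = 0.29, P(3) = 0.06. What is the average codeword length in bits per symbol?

3.01 bits/symbol

L̄ = Σ pᵢ·ℓᵢ = 0.11·3 + 0.27·3 + 0.11·2 + 0.11·4 + 0.05·2 + 0.29·3 + 0.06·4 = 3.01 bits/symbol.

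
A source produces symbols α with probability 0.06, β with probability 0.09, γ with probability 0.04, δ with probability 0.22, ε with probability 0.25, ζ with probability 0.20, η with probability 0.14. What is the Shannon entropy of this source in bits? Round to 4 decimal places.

2.5840 bits

H = −Σ pᵢ log₂ pᵢ.
−0.06·log₂(0.06) = 0.2435
−0.09·log₂(0.09) = 0.3127
−0.04·log₂(0.04) = 0.1858
−0.22·log₂(0.22) = 0.4806
−0.25·log₂(0.25) = 0.5000
−0.20·log₂(0.20) = 0.4644
−0.14·log₂(0.14) = 0.3971
Sum ≈ 2.5840 → 2.5840 bits.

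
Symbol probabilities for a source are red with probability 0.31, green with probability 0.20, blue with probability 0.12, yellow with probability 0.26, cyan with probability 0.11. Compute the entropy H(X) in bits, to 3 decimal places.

H = −Σ pᵢ log₂ pᵢ.
−0.31·log₂(0.31) = 0.5238
−0.20·log₂(0.20) = 0.4644
−0.12·log₂(0.12) = 0.3671
−0.26·log₂(0.26) = 0.5053
−0.11·log₂(0.11) = 0.3503
Sum ≈ 2.2108 → 2.211 bits.

2.211 bits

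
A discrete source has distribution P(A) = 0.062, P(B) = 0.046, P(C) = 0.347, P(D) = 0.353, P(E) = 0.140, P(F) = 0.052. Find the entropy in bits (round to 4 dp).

H = −Σ pᵢ log₂ pᵢ.
−0.062·log₂(0.062) = 0.2487
−0.046·log₂(0.046) = 0.2043
−0.347·log₂(0.347) = 0.5299
−0.353·log₂(0.353) = 0.5303
−0.140·log₂(0.140) = 0.3971
−0.052·log₂(0.052) = 0.2218
Sum ≈ 2.1321 → 2.1321 bits.

2.1321 bits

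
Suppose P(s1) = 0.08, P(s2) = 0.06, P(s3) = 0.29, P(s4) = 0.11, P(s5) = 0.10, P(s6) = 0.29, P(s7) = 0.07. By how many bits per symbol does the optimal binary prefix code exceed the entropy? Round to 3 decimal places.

Entropy H = −Σ p log₂ p ≈ 2.5219 bits.
Huffman merges: 3/50+7/100→13/100; 2/25+1/10→9/50; 11/100+13/100→6/25; 9/50+6/25→21/50; 29/100+29/100→29/50; 21/50+29/50→1. L = 51/20 ≈ 2.5500.
L − H = 2.5500 − 2.5219 = 0.028 bits.

0.028 bits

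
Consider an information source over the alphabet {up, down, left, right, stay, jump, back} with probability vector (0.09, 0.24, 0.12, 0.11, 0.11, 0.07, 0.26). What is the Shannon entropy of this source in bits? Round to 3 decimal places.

H = −Σ pᵢ log₂ pᵢ.
−0.09·log₂(0.09) = 0.3127
−0.24·log₂(0.24) = 0.4941
−0.12·log₂(0.12) = 0.3671
−0.11·log₂(0.11) = 0.3503
−0.11·log₂(0.11) = 0.3503
−0.07·log₂(0.07) = 0.2686
−0.26·log₂(0.26) = 0.5053
Sum ≈ 2.6483 → 2.648 bits.

2.648 bits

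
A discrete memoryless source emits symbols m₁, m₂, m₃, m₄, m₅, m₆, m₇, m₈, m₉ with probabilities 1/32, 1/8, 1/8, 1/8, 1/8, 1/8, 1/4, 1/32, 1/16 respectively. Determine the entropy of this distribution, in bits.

2.9375 bits

Each probability is a power of 1/2, so log₂(1/p) is an integer.
H = Σ p·log₂(1/p) = 1/32·5 + 1/8·3 + 1/8·3 + 1/8·3 + 1/8·3 + 1/8·3 + 1/4·2 + 1/32·5 + 1/16·4 = 2.9375 bits.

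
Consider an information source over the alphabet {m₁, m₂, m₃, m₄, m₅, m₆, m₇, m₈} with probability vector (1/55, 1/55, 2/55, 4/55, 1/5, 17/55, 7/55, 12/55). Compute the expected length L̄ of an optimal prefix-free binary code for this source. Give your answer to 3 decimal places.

Repeatedly combine the two least-probable nodes; the expected code length is the sum of the merged weights.
merge 1/55 + 1/55 → 2/55
merge 2/55 + 2/55 → 4/55
merge 4/55 + 4/55 → 8/55
merge 7/55 + 8/55 → 3/11
merge 1/5 + 12/55 → 23/55
merge 3/11 + 17/55 → 32/55
merge 23/55 + 32/55 → 1
L = 2/55 + 4/55 + 8/55 + 3/11 + 23/55 + 32/55 + 1 = 139/55 ≈ 2.527 bits/symbol.

2.527 bits/symbol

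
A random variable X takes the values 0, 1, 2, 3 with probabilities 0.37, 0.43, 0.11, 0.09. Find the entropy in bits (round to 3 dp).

H = −Σ pᵢ log₂ pᵢ.
−0.37·log₂(0.37) = 0.5307
−0.43·log₂(0.43) = 0.5236
−0.11·log₂(0.11) = 0.3503
−0.09·log₂(0.09) = 0.3127
Sum ≈ 1.7172 → 1.717 bits.

1.717 bits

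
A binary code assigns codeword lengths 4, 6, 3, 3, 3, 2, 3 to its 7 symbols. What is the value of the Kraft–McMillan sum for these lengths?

0.828125

With common denominator 2^6 = 64: Σ 2^(−ℓᵢ) = 4/64 + 1/64 + 8/64 + 8/64 + 8/64 + 16/64 + 8/64 = 53/64 = 0.828125.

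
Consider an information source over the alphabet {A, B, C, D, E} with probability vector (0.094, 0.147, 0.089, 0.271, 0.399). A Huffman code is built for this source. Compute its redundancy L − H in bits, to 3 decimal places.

0.037 bits

Entropy H = −Σ p log₂ p ≈ 2.0772 bits.
Huffman merges: 89/1000+47/500→183/1000; 147/1000+183/1000→33/100; 271/1000+33/100→601/1000; 399/1000+601/1000→1. L = 1057/500 ≈ 2.1140.
L − H = 2.1140 − 2.0772 = 0.037 bits.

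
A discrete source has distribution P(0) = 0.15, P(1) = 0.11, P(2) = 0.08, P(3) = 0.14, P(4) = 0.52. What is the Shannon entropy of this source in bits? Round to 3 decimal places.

H = −Σ pᵢ log₂ pᵢ.
−0.15·log₂(0.15) = 0.4105
−0.11·log₂(0.11) = 0.3503
−0.08·log₂(0.08) = 0.2915
−0.14·log₂(0.14) = 0.3971
−0.52·log₂(0.52) = 0.4906
Sum ≈ 1.9400 → 1.940 bits.

1.940 bits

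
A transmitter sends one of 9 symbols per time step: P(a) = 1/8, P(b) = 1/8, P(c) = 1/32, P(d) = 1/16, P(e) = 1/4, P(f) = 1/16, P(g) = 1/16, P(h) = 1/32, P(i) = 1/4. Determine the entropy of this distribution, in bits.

2.8125 bits

Each probability is a power of 1/2, so log₂(1/p) is an integer.
H = Σ p·log₂(1/p) = 1/8·3 + 1/8·3 + 1/32·5 + 1/16·4 + 1/4·2 + 1/16·4 + 1/16·4 + 1/32·5 + 1/4·2 = 2.8125 bits.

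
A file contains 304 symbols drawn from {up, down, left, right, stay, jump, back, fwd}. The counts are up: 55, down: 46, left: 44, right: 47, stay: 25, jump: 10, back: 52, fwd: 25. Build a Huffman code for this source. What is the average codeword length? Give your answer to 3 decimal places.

2.934 bits/symbol

Probabilities are the counts divided by 304.
Repeatedly combine the two least-probable nodes; the expected code length is the sum of the merged weights.
merge 5/152 + 25/304 → 35/304
merge 25/304 + 35/304 → 15/76
merge 11/76 + 23/152 → 45/152
merge 47/304 + 13/76 → 99/304
merge 55/304 + 15/76 → 115/304
merge 45/152 + 99/304 → 189/304
merge 115/304 + 189/304 → 1
L = 35/304 + 15/76 + 45/152 + 99/304 + 115/304 + 189/304 + 1 = 223/76 ≈ 2.934 bits/symbol.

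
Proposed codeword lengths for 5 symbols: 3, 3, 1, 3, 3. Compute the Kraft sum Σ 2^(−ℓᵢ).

1

With common denominator 2^3 = 8: Σ 2^(−ℓᵢ) = 1/8 + 1/8 + 4/8 + 1/8 + 1/8 = 8/8 = 1.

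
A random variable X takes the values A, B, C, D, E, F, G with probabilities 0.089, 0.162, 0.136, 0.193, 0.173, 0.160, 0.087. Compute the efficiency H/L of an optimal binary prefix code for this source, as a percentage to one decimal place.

Entropy H = −Σ p log₂ p ≈ 2.7529 bits.
Huffman merges: 87/1000+89/1000→22/125; 17/125+4/25→37/125; 81/500+173/1000→67/200; 22/125+193/1000→369/1000; 37/125+67/200→631/1000; 369/1000+631/1000→1. L = 2807/1000 ≈ 2.8070.
Efficiency = H/L = 2.7529/2.8070 = 98.1%.

98.1%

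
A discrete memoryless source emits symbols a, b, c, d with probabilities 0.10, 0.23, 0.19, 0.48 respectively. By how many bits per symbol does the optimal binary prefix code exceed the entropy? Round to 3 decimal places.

0.027 bits

Entropy H = −Σ p log₂ p ≈ 1.7834 bits.
Huffman merges: 1/10+19/100→29/100; 23/100+29/100→13/25; 12/25+13/25→1. L = 181/100 ≈ 1.8100.
L − H = 1.8100 − 1.7834 = 0.027 bits.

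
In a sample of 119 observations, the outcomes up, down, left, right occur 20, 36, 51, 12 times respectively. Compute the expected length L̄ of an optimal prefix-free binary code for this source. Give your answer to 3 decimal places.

Probabilities are the counts divided by 119.
Repeatedly combine the two least-probable nodes; the expected code length is the sum of the merged weights.
merge 12/119 + 20/119 → 32/119
merge 32/119 + 36/119 → 4/7
merge 3/7 + 4/7 → 1
L = 32/119 + 4/7 + 1 = 219/119 ≈ 1.840 bits/symbol.

1.840 bits/symbol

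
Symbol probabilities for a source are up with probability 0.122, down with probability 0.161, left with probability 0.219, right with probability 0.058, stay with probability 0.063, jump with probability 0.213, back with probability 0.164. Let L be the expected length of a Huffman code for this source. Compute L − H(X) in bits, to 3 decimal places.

0.022 bits

Entropy H = −Σ p log₂ p ≈ 2.6668 bits.
Huffman merges: 29/500+63/1000→121/1000; 121/1000+61/500→243/1000; 161/1000+41/250→13/40; 213/1000+219/1000→54/125; 243/1000+13/40→71/125; 54/125+71/125→1. L = 2689/1000 ≈ 2.6890.
L − H = 2.6890 − 2.6668 = 0.022 bits.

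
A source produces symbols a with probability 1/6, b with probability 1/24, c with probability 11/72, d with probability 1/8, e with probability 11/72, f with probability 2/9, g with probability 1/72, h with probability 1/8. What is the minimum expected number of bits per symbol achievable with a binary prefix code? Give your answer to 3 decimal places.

2.833 bits/symbol

Repeatedly combine the two least-probable nodes; the expected code length is the sum of the merged weights.
merge 1/72 + 1/24 → 1/18
merge 1/18 + 1/8 → 13/72
merge 1/8 + 11/72 → 5/18
merge 11/72 + 1/6 → 23/72
merge 13/72 + 2/9 → 29/72
merge 5/18 + 23/72 → 43/72
merge 29/72 + 43/72 → 1
L = 1/18 + 13/72 + 5/18 + 23/72 + 29/72 + 43/72 + 1 = 17/6 ≈ 2.833 bits/symbol.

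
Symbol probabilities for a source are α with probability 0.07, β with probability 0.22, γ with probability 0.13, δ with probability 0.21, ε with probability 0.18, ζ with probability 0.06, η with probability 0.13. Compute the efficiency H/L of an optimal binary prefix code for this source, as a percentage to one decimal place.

Entropy H = −Σ p log₂ p ≈ 2.6761 bits.
Huffman merges: 3/50+7/100→13/100; 13/100+13/100→13/50; 13/100+9/50→31/100; 21/100+11/50→43/100; 13/50+31/100→57/100; 43/100+57/100→1. L = 27/10 ≈ 2.7000.
Efficiency = H/L = 2.6761/2.7000 = 99.1%.

99.1%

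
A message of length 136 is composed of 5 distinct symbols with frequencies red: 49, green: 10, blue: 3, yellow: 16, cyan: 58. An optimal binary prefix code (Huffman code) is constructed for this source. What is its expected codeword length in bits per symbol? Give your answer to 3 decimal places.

Probabilities are the counts divided by 136.
Repeatedly combine the two least-probable nodes; the expected code length is the sum of the merged weights.
merge 3/136 + 5/68 → 13/136
merge 13/136 + 2/17 → 29/136
merge 29/136 + 49/136 → 39/68
merge 29/68 + 39/68 → 1
L = 13/136 + 29/136 + 39/68 + 1 = 32/17 ≈ 1.882 bits/symbol.

1.882 bits/symbol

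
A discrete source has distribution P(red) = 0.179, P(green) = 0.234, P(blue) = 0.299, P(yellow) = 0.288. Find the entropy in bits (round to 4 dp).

H = −Σ pᵢ log₂ pᵢ.
−0.179·log₂(0.179) = 0.4443
−0.234·log₂(0.234) = 0.4903
−0.299·log₂(0.299) = 0.5208
−0.288·log₂(0.288) = 0.5172
Sum ≈ 1.9726 → 1.9726 bits.

1.9726 bits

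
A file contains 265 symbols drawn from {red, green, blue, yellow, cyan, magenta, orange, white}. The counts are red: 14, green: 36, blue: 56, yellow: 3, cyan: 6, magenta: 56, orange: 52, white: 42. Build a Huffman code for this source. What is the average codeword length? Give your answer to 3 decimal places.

Probabilities are the counts divided by 265.
Repeatedly combine the two least-probable nodes; the expected code length is the sum of the merged weights.
merge 3/265 + 6/265 → 9/265
merge 9/265 + 14/265 → 23/265
merge 23/265 + 36/265 → 59/265
merge 42/265 + 52/265 → 94/265
merge 56/265 + 56/265 → 112/265
merge 59/265 + 94/265 → 153/265
merge 112/265 + 153/265 → 1
L = 9/265 + 23/265 + 59/265 + 94/265 + 112/265 + 153/265 + 1 = 143/53 ≈ 2.698 bits/symbol.

2.698 bits/symbol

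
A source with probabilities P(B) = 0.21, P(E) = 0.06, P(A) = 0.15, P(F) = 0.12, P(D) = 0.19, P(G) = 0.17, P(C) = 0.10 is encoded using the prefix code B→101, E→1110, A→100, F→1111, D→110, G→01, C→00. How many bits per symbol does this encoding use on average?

L̄ = Σ pᵢ·ℓᵢ = 0.21·3 + 0.06·4 + 0.15·3 + 0.12·4 + 0.19·3 + 0.17·2 + 0.10·2 = 2.91 bits/symbol.

2.91 bits/symbol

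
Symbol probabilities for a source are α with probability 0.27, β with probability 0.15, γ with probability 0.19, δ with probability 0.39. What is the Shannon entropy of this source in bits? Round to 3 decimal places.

1.906 bits

H = −Σ pᵢ log₂ pᵢ.
−0.27·log₂(0.27) = 0.5100
−0.15·log₂(0.15) = 0.4105
−0.19·log₂(0.19) = 0.4552
−0.39·log₂(0.39) = 0.5298
Sum ≈ 1.9056 → 1.906 bits.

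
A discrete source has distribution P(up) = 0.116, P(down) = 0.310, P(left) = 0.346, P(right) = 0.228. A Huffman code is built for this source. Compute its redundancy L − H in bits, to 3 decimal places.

Entropy H = −Σ p log₂ p ≈ 1.9004 bits.
Huffman merges: 29/250+57/250→43/125; 31/100+43/125→327/500; 173/500+327/500→1. L = 999/500 ≈ 1.9980.
L − H = 1.9980 − 1.9004 = 0.098 bits.

0.098 bits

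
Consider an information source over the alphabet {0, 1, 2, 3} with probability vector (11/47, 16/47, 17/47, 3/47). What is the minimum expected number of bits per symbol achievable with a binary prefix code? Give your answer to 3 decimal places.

Repeatedly combine the two least-probable nodes; the expected code length is the sum of the merged weights.
merge 3/47 + 11/47 → 14/47
merge 14/47 + 16/47 → 30/47
merge 17/47 + 30/47 → 1
L = 14/47 + 30/47 + 1 = 91/47 ≈ 1.936 bits/symbol.

1.936 bits/symbol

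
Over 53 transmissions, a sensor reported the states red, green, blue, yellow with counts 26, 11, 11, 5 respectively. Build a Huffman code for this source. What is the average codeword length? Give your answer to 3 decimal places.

1.811 bits/symbol

Probabilities are the counts divided by 53.
Repeatedly combine the two least-probable nodes; the expected code length is the sum of the merged weights.
merge 5/53 + 11/53 → 16/53
merge 11/53 + 16/53 → 27/53
merge 26/53 + 27/53 → 1
L = 16/53 + 27/53 + 1 = 96/53 ≈ 1.811 bits/symbol.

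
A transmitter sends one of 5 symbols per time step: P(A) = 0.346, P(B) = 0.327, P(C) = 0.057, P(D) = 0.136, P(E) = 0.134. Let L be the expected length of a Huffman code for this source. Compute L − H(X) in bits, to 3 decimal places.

Entropy H = −Σ p log₂ p ≈ 2.0727 bits.
Huffman merges: 57/1000+67/500→191/1000; 17/125+191/1000→327/1000; 327/1000+327/1000→327/500; 173/500+327/500→1. L = 543/250 ≈ 2.1720.
L − H = 2.1720 − 2.0727 = 0.099 bits.

0.099 bits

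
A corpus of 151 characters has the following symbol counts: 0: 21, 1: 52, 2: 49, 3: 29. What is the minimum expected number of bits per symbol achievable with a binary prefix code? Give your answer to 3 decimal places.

Probabilities are the counts divided by 151.
Repeatedly combine the two least-probable nodes; the expected code length is the sum of the merged weights.
merge 21/151 + 29/151 → 50/151
merge 49/151 + 50/151 → 99/151
merge 52/151 + 99/151 → 1
L = 50/151 + 99/151 + 1 = 300/151 ≈ 1.987 bits/symbol.

1.987 bits/symbol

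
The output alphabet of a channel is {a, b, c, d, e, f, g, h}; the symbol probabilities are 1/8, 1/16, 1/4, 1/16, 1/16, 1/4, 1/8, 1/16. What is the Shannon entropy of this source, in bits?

Each probability is a power of 1/2, so log₂(1/p) is an integer.
H = Σ p·log₂(1/p) = 1/8·3 + 1/16·4 + 1/4·2 + 1/16·4 + 1/16·4 + 1/4·2 + 1/8·3 + 1/16·4 = 2.75 bits.

2.75 bits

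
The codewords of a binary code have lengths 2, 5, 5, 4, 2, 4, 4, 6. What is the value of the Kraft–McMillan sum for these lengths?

With common denominator 2^6 = 64: Σ 2^(−ℓᵢ) = 16/64 + 2/64 + 2/64 + 4/64 + 16/64 + 4/64 + 4/64 + 1/64 = 49/64 = 0.765625.

0.765625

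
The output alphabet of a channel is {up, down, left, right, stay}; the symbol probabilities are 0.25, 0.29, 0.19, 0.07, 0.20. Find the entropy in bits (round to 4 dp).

H = −Σ pᵢ log₂ pᵢ.
−0.25·log₂(0.25) = 0.5000
−0.29·log₂(0.29) = 0.5179
−0.19·log₂(0.19) = 0.4552
−0.07·log₂(0.07) = 0.2686
−0.20·log₂(0.20) = 0.4644
Sum ≈ 2.2061 → 2.2061 bits.

2.2061 bits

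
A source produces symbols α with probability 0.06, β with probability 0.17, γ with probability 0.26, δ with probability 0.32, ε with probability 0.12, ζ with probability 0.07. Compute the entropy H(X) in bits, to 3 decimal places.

2.345 bits

H = −Σ pᵢ log₂ pᵢ.
−0.06·log₂(0.06) = 0.2435
−0.17·log₂(0.17) = 0.4346
−0.26·log₂(0.26) = 0.5053
−0.32·log₂(0.32) = 0.5260
−0.12·log₂(0.12) = 0.3671
−0.07·log₂(0.07) = 0.2686
Sum ≈ 2.3451 → 2.345 bits.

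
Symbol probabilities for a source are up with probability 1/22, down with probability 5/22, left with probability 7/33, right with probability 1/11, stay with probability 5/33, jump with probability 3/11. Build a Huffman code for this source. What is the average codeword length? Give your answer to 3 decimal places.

Repeatedly combine the two least-probable nodes; the expected code length is the sum of the merged weights.
merge 1/22 + 1/11 → 3/22
merge 3/22 + 5/33 → 19/66
merge 7/33 + 5/22 → 29/66
merge 3/11 + 19/66 → 37/66
merge 29/66 + 37/66 → 1
L = 3/22 + 19/66 + 29/66 + 37/66 + 1 = 80/33 ≈ 2.424 bits/symbol.

2.424 bits/symbol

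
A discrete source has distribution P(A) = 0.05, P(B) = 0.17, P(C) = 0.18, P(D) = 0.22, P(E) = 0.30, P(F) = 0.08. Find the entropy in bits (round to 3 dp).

2.389 bits

H = −Σ pᵢ log₂ pᵢ.
−0.05·log₂(0.05) = 0.2161
−0.17·log₂(0.17) = 0.4346
−0.18·log₂(0.18) = 0.4453
−0.22·log₂(0.22) = 0.4806
−0.30·log₂(0.30) = 0.5211
−0.08·log₂(0.08) = 0.2915
Sum ≈ 2.3892 → 2.389 bits.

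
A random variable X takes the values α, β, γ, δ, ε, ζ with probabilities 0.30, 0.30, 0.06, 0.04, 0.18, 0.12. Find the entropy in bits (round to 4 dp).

H = −Σ pᵢ log₂ pᵢ.
−0.30·log₂(0.30) = 0.5211
−0.30·log₂(0.30) = 0.5211
−0.06·log₂(0.06) = 0.2435
−0.04·log₂(0.04) = 0.1858
−0.18·log₂(0.18) = 0.4453
−0.12·log₂(0.12) = 0.3671
Sum ≈ 2.2838 → 2.2838 bits.

2.2838 bits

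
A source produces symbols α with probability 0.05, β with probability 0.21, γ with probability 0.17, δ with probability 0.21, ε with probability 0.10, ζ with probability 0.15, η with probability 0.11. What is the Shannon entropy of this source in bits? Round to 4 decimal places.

H = −Σ pᵢ log₂ pᵢ.
−0.05·log₂(0.05) = 0.2161
−0.21·log₂(0.21) = 0.4728
−0.17·log₂(0.17) = 0.4346
−0.21·log₂(0.21) = 0.4728
−0.10·log₂(0.10) = 0.3322
−0.15·log₂(0.15) = 0.4105
−0.11·log₂(0.11) = 0.3503
Sum ≈ 2.6894 → 2.6894 bits.

2.6894 bits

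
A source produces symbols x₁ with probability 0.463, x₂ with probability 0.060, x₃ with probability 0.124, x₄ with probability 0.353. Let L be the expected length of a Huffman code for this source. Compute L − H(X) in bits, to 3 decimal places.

0.059 bits

Entropy H = −Σ p log₂ p ≈ 1.6616 bits.
Huffman merges: 3/50+31/250→23/125; 23/125+353/1000→537/1000; 463/1000+537/1000→1. L = 1721/1000 ≈ 1.7210.
L − H = 1.7210 − 1.6616 = 0.059 bits.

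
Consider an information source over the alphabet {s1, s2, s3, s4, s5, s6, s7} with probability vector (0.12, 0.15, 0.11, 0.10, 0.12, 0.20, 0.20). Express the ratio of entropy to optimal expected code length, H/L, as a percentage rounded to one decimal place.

98.4%

Entropy H = −Σ p log₂ p ≈ 2.7559 bits.
Huffman merges: 1/10+11/100→21/100; 3/25+3/25→6/25; 3/20+1/5→7/20; 1/5+21/100→41/100; 6/25+7/20→59/100; 41/100+59/100→1. L = 14/5 ≈ 2.8000.
Efficiency = H/L = 2.7559/2.8000 = 98.4%.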